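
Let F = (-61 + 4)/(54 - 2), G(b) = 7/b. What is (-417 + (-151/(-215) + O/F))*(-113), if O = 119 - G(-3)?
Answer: 2189341552/36765 ≈ 59550.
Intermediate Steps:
F = -57/52 ≈ -1.0962
O = 364/3 (O = 119 - 7/(-3) = 119 - 7*(-1)/3 = 119 - 1*(-7/3) = 119 + 7/3 = 364/3 ≈ 121.33)
(-417 + (-151/(-215) + O/F))*(-113) = (-417 + (-151/(-215) + 364/(3*(-57/52))))*(-113) = (-417 + (-151*(-1/215) + (364/3)*(-52/57)))*(-113) = (-417 + (151/215 - 18928/171))*(-113) = (-417 - 4043699/36765)*(-113) = -19374704/36765*(-113) = 2189341552/36765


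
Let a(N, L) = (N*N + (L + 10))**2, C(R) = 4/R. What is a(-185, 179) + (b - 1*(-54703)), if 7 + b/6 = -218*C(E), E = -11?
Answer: 13028163859/11 ≈ 1.1844e+9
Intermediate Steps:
a(N, L) = (10 + L + N**2)**2 (a(N, L) = (N**2 + (10 + L))**2 = (10 + L + N**2)**2)
b = 4770/11 (b = -42 + 6*(-872/(-11)) = -42 + 6*(-872*(-1)/11) = -42 + 6*(-218*(-4/11)) = -42 + 6*(872/11) = -42 + 5232/11 = 4770/11 ≈ 433.64)
a(-185, 179) + (b - 1*(-54703)) = (10 + 179 + (-185)**2)**2 + (4770/11 - 1*(-54703)) = (10 + 179 + 34225)**2 + (4770/11 + 54703) = 34414**2 + 606503/11 = 1184323396 + 606503/11 = 13028163859/11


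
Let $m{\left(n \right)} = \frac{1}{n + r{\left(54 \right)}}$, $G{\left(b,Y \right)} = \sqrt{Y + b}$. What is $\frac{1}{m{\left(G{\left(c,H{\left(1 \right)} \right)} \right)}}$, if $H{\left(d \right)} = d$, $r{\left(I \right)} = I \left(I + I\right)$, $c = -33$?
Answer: $5832 + 4 i \sqrt{2} \approx 5832.0 + 5.6569 i$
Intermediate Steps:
$r{\left(I \right)} = 2 I^{2}$ ($r{\left(I \right)} = I 2 I = 2 I^{2}$)
$m{\left(n \right)} = \frac{1}{5832 + n}$ ($m{\left(n \right)} = \frac{1}{n + 2 \cdot 54^{2}} = \frac{1}{n + 2 \cdot 2916} = \frac{1}{n + 5832} = \frac{1}{5832 + n}$)
$\frac{1}{m{\left(G{\left(c,H{\left(1 \right)} \right)} \right)}} = \frac{1}{\frac{1}{5832 + \sqrt{1 - 33}}} = \frac{1}{\frac{1}{5832 + \sqrt{-32}}} = \frac{1}{\frac{1}{5832 + 4 i \sqrt{2}}} = 5832 + 4 i \sqrt{2}$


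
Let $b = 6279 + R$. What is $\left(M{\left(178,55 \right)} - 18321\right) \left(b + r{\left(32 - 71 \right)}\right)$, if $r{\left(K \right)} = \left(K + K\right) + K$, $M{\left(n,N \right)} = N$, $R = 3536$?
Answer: $-177143668$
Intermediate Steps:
$b = 9815$ ($b = 6279 + 3536 = 9815$)
$r{\left(K \right)} = 3 K$ ($r{\left(K \right)} = 2 K + K = 3 K$)
$\left(M{\left(178,55 \right)} - 18321\right) \left(b + r{\left(32 - 71 \right)}\right) = \left(55 - 18321\right) \left(9815 + 3 \left(32 - 71\right)\right) = - 18266 \left(9815 + 3 \left(32 - 71\right)\right) = - 18266 \left(9815 + 3 \left(-39\right)\right) = - 18266 \left(9815 - 117\right) = \left(-18266\right) 9698 = -177143668$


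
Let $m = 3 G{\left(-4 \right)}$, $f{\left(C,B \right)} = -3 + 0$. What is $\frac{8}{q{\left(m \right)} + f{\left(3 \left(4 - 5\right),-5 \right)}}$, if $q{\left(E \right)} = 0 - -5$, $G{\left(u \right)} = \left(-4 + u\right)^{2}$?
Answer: $4$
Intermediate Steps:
$f{\left(C,B \right)} = -3$
$m = 192$ ($m = 3 \left(-4 - 4\right)^{2} = 3 \left(-8\right)^{2} = 3 \cdot 64 = 192$)
$q{\left(E \right)} = 5$ ($q{\left(E \right)} = 0 + 5 = 5$)
$\frac{8}{q{\left(m \right)} + f{\left(3 \left(4 - 5\right),-5 \right)}} = \frac{8}{5 - 3} = \frac{8}{2} = 8 \cdot \frac{1}{2} = 4$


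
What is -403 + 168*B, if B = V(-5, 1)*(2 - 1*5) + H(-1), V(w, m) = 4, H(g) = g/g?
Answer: -2251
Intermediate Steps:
H(g) = 1
B = -11 (B = 4*(2 - 1*5) + 1 = 4*(2 - 5) + 1 = 4*(-3) + 1 = -12 + 1 = -11)
-403 + 168*B = -403 + 168*(-11) = -403 - 1848 = -2251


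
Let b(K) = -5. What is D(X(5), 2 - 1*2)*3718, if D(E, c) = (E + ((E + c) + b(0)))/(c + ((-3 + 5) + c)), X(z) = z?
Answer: 9295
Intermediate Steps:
D(E, c) = (-5 + c + 2*E)/(2 + 2*c) (D(E, c) = (E + ((E + c) - 5))/(c + ((-3 + 5) + c)) = (E + (-5 + E + c))/(c + (2 + c)) = (-5 + c + 2*E)/(2 + 2*c))
D(X(5), 2 - 1*2)*3718 = ((-5 + (2 - 1*2) + 2*5)/(2*(1 + (2 - 1*2))))*3718 = ((-5 + (2 - 2) + 10)/(2*(1 + (2 - 2))))*3718 = ((-5 + 0 + 10)/(2*(1 + 0)))*3718 = ((½)*5/1)*3718 = ((½)*1*5)*3718 = (5/2)*3718 = 9295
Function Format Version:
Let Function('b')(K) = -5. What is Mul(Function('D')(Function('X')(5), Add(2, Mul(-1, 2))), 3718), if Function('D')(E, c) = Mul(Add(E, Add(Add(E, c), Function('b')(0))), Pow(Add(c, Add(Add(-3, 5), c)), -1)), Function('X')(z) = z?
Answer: 9295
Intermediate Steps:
Function('D')(E, c) = Mul(Pow(Add(2, Mul(2, c)), -1), Add(-5, c, Mul(2, E))) (Function('D')(E, c) = Mul(Add(E, Add(Add(E, c), -5)), Pow(Add(c, Add(Add(-3, 5), c)), -1)) = Mul(Add(E, Add(-5, E, c)), Pow(Add(c, Add(2, c)), -1)) = Mul(Add(-5, c, Mul(2, E)), Pow(Add(2, Mul(2, c)), -1)) = Mul(Pow(Add(2, Mul(2, c)), -1), Add(-5, c, Mul(2, E))))
Mul(Function('D')(Function('X')(5), Add(2, Mul(-1, 2))), 3718) = Mul(Mul(Rational(1, 2), Pow(Add(1, Add(2, Mul(-1, 2))), -1), Add(-5, Add(2, Mul(-1, 2)), Mul(2, 5))), 3718) = Mul(Mul(Rational(1, 2), Pow(Add(1, Add(2, -2)), -1), Add(-5, Add(2, -2), 10)), 3718) = Mul(Mul(Rational(1, 2), Pow(Add(1, 0), -1), Add(-5, 0, 10)), 3718) = Mul(Mul(Rational(1, 2), Pow(1, -1), 5), 3718) = Mul(Mul(Rational(1, 2), 1, 5), 3718) = Mul(Rational(5, 2), 3718) = 9295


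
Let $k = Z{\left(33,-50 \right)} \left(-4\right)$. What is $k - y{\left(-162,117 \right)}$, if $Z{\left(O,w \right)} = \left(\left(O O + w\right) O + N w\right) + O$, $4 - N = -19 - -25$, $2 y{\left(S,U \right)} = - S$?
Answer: $-137761$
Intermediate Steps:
$y{\left(S,U \right)} = - \frac{S}{2}$ ($y{\left(S,U \right)} = \frac{\left(-1\right) S}{2} = - \frac{S}{2}$)
$N = -2$ ($N = 4 - \left(-19 - -25\right) = 4 - \left(-19 + 25\right) = 4 - 6 = -2$)
$Z{\left(O,w \right)} = O - 2 w + O \left(w + O^{2}\right)$ ($Z{\left(O,w \right)} = \left(\left(O O + w\right) O - 2 w\right) + O = \left(\left(O^{2} + w\right) O - 2 w\right) + O = \left(\left(w + O^{2}\right) O - 2 w\right) + O = \left(O \left(w + O^{2}\right) - 2 w\right) + O = \left(- 2 w + O \left(w + O^{2}\right)\right) + O = O - 2 w + O \left(w + O^{2}\right)$)
$k = -137680$ ($k = \left(33 + 33^{3} - -100 + 33 \left(-50\right)\right) \left(-4\right) = \left(33 + 35937 + 100 - 1650\right) \left(-4\right) = 34420 \left(-4\right) = -137680$)
$k - y{\left(-162,117 \right)} = -137680 - \left(- \frac{1}{2}\right) \left(-162\right) = -137680 - 81 = -137761$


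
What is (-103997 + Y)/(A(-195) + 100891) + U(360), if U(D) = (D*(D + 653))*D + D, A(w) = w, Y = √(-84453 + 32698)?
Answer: 13219890367363/100696 + I*√51755/100696 ≈ 1.3129e+8 + 0.0022592*I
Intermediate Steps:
Y = I*√51755 (Y = √(-51755) = I*√51755 ≈ 227.5*I)
U(D) = D + D²*(653 + D) (U(D) = (D*(653 + D))*D + D = D²*(653 + D) + D = D + D²*(653 + D))
(-103997 + Y)/(A(-195) + 100891) + U(360) = (-103997 + I*√51755)/(-195 + 100891) + 360*(1 + 360² + 653*360) = (-103997 + I*√51755)/100696 + 360*(1 + 129600 + 235080) = (-103997 + I*√51755)*(1/100696) + 360*364681 = (-103997/100696 + I*√51755/100696) + 131285160 = 13219890367363/100696 + I*√51755/100696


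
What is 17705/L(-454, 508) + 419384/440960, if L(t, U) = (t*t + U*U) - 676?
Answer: 394908903/399192820 ≈ 0.98927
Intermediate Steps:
L(t, U) = -676 + U**2 + t**2 (L(t, U) = (t**2 + U**2) - 676 = (U**2 + t**2) - 676 = -676 + U**2 + t**2)
17705/L(-454, 508) + 419384/440960 = 17705/(-676 + 508**2 + (-454)**2) + 419384/440960 = 17705/(-676 + 258064 + 206116) + 419384*(1/440960) = 17705/463504 + 52423/55120 = 394908903/399192820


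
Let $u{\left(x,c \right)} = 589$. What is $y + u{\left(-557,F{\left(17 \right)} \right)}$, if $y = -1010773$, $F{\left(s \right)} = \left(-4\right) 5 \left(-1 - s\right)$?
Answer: $-1010184$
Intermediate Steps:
$F{\left(s \right)} = 20 + 20 s$ ($F{\left(s \right)} = - 20 \left(-1 - s\right) = 20 + 20 s$)
$y + u{\left(-557,F{\left(17 \right)} \right)} = -1010773 + 589 = -1010184$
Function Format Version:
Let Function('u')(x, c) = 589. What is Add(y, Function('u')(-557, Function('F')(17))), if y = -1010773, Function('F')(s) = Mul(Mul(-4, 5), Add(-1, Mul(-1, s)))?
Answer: -1010184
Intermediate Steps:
Function('F')(s) = Add(20, Mul(20, s)) (Function('F')(s) = Mul(-20, Add(-1, Mul(-1, s))) = Add(20, Mul(20, s)))
Add(y, Function('u')(-557, Function('F')(17))) = Add(-1010773, 589) = -1010184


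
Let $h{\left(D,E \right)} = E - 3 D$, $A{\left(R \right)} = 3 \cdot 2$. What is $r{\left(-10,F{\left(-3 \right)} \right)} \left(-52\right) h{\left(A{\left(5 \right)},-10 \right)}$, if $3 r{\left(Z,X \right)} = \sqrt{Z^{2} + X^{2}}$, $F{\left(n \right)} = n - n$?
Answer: $\frac{14560}{3} \approx 4853.3$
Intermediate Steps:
$A{\left(R \right)} = 6$
$F{\left(n \right)} = 0$
$r{\left(Z,X \right)} = \frac{\sqrt{X^{2} + Z^{2}}}{3}$ ($r{\left(Z,X \right)} = \frac{\sqrt{Z^{2} + X^{2}}}{3} = \frac{\sqrt{X^{2} + Z^{2}}}{3}$)
$r{\left(-10,F{\left(-3 \right)} \right)} \left(-52\right) h{\left(A{\left(5 \right)},-10 \right)} = \frac{\sqrt{0^{2} + \left(-10\right)^{2}}}{3} \left(-52\right) \left(-10 - 18\right) = \frac{\sqrt{0 + 100}}{3} \left(-52\right) \left(-10 - 18\right) = \frac{\sqrt{100}}{3} \left(-52\right) \left(-28\right) = \frac{1}{3} \cdot 10 \left(-52\right) \left(-28\right) = \frac{10}{3} \left(-52\right) \left(-28\right) = \left(- \frac{520}{3}\right) \left(-28\right) = \frac{14560}{3}$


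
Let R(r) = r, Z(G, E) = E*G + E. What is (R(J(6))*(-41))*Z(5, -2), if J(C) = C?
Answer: 2952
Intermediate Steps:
Z(G, E) = E + E*G
(R(J(6))*(-41))*Z(5, -2) = (6*(-41))*(-2*(1 + 5)) = -(-492)*6 = -246*(-12) = 2952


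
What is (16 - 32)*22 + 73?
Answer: -279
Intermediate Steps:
(16 - 32)*22 + 73 = -16*22 + 73 = -352 + 73 = -279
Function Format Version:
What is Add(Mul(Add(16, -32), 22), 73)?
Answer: -279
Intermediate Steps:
Add(Mul(Add(16, -32), 22), 73) = Add(Mul(-16, 22), 73) = Add(-352, 73) = -279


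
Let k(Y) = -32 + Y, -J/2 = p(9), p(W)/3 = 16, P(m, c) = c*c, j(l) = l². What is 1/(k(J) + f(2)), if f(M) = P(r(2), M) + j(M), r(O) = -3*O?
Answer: -1/120 ≈ -0.0083333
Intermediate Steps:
P(m, c) = c²
p(W) = 48 (p(W) = 3*16 = 48)
J = -96 (J = -2*48 = -96)
f(M) = 2*M² (f(M) = M² + M² = 2*M²)
1/(k(J) + f(2)) = 1/((-32 - 96) + 2*2²) = 1/(-128 + 2*4) = 1/(-128 + 8) = 1/(-120) = -1/120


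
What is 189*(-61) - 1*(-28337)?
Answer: 16808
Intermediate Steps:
189*(-61) - 1*(-28337) = -11529 + 28337 = 16808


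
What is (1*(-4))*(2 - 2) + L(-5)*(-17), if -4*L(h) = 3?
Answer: 51/4 ≈ 12.750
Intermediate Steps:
L(h) = -¾ (L(h) = -¼*3 = -¾)
(1*(-4))*(2 - 2) + L(-5)*(-17) = (1*(-4))*(2 - 2) - ¾*(-17) = -4*0 + 51/4 = 0 + 51/4 = 51/4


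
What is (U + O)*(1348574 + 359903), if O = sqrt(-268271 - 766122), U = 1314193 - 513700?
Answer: 1367623879161 + 1708477*I*sqrt(1034393) ≈ 1.3676e+12 + 1.7376e+9*I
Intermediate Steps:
U = 800493
O = I*sqrt(1034393) (O = sqrt(-1034393) = I*sqrt(1034393) ≈ 1017.1*I)
(U + O)*(1348574 + 359903) = (800493 + I*sqrt(1034393))*(1348574 + 359903) = (800493 + I*sqrt(1034393))*1708477 = 1367623879161 + 1708477*I*sqrt(1034393)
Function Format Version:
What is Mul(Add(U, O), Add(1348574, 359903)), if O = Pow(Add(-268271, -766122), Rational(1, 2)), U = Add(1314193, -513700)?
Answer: Add(1367623879161, Mul(1708477, I, Pow(1034393, Rational(1, 2)))) ≈ Add(1.3676e+12, Mul(1.7376e+9, I))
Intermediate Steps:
U = 800493
O = Mul(I, Pow(1034393, Rational(1, 2))) (O = Pow(-1034393, Rational(1, 2)) = Mul(I, Pow(1034393, Rational(1, 2))) ≈ Mul(1017.1, I))
Mul(Add(U, O), Add(1348574, 359903)) = Mul(Add(800493, Mul(I, Pow(1034393, Rational(1, 2)))), Add(1348574, 359903)) = Mul(Add(800493, Mul(I, Pow(1034393, Rational(1, 2)))), 1708477) = Add(1367623879161, Mul(1708477, I, Pow(1034393, Rational(1, 2))))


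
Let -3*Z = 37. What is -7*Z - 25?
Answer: 184/3 ≈ 61.333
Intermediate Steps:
Z = -37/3 (Z = -⅓*37 = -37/3 ≈ -12.333)
-7*Z - 25 = -7*(-37/3) - 25 = 259/3 - 25 = 184/3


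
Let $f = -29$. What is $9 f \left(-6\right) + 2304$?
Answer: $3870$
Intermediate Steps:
$9 f \left(-6\right) + 2304 = 9 \left(-29\right) \left(-6\right) + 2304 = \left(-261\right) \left(-6\right) + 2304 = 1566 + 2304 = 3870$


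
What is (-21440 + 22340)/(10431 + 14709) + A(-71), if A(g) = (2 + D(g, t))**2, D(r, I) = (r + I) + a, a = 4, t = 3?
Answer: 1610651/419 ≈ 3844.0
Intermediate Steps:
D(r, I) = 4 + I + r (D(r, I) = (r + I) + 4 = (I + r) + 4 = 4 + I + r)
A(g) = (9 + g)**2 (A(g) = (2 + (4 + 3 + g))**2 = (2 + (7 + g))**2 = (9 + g)**2)
(-21440 + 22340)/(10431 + 14709) + A(-71) = (-21440 + 22340)/(10431 + 14709) + (9 - 71)**2 = 900/25140 + (-62)**2 = 900*(1/25140) + 3844 = 15/419 + 3844 = 1610651/419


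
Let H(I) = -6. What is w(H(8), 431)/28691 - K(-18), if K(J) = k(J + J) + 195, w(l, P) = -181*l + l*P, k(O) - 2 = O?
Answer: -4620751/28691 ≈ -161.05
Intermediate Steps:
k(O) = 2 + O
w(l, P) = -181*l + P*l
K(J) = 197 + 2*J (K(J) = (2 + (J + J)) + 195 = (2 + 2*J) + 195 = 197 + 2*J)
w(H(8), 431)/28691 - K(-18) = -6*(-181 + 431)/28691 - (197 + 2*(-18)) = -6*250*(1/28691) - (197 - 36) = -1500*1/28691 - 1*161 = -1500/28691 - 161 = -4620751/28691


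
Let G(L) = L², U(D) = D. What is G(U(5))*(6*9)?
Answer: 1350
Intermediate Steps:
G(U(5))*(6*9) = 5²*(6*9) = 25*54 = 1350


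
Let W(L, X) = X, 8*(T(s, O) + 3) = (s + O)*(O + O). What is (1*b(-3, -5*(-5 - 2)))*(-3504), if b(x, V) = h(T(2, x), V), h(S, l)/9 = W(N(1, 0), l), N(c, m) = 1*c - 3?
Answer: -1103760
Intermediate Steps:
N(c, m) = -3 + c (N(c, m) = c - 3 = -3 + c)
T(s, O) = -3 + O*(O + s)/4 (T(s, O) = -3 + ((s + O)*(O + O))/8 = -3 + ((O + s)*(2*O))/8 = -3 + (2*O*(O + s))/8 = -3 + O*(O + s)/4)
h(S, l) = 9*l
b(x, V) = 9*V
(1*b(-3, -5*(-5 - 2)))*(-3504) = (1*(9*(-5*(-5 - 2))))*(-3504) = (1*(9*(-5*(-7))))*(-3504) = (1*(9*35))*(-3504) = (1*315)*(-3504) = 315*(-3504) = -1103760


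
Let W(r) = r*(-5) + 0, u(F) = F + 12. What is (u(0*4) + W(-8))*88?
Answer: 4576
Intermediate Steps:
u(F) = 12 + F
W(r) = -5*r (W(r) = -5*r + 0 = -5*r)
(u(0*4) + W(-8))*88 = ((12 + 0*4) - 5*(-8))*88 = ((12 + 0) + 40)*88 = (12 + 40)*88 = 52*88 = 4576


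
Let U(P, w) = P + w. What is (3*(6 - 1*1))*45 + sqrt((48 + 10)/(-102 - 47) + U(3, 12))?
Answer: 675 + sqrt(324373)/149 ≈ 678.82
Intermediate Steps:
(3*(6 - 1*1))*45 + sqrt((48 + 10)/(-102 - 47) + U(3, 12)) = (3*(6 - 1*1))*45 + sqrt((48 + 10)/(-102 - 47) + (3 + 12)) = (3*(6 - 1))*45 + sqrt(58/(-149) + 15) = (3*5)*45 + sqrt(58*(-1/149) + 15) = 15*45 + sqrt(-58/149 + 15) = 675 + sqrt(2177/149) = 675 + sqrt(324373)/149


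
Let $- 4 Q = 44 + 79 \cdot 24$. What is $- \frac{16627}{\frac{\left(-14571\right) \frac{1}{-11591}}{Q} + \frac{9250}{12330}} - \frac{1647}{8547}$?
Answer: $- \frac{328349099798519733}{14763649999868} \approx -22240.0$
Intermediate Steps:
$Q = -485$ ($Q = - \frac{44 + 79 \cdot 24}{4} = - \frac{44 + 1896}{4} = \left(- \frac{1}{4}\right) 1940 = -485$)
$- \frac{16627}{\frac{\left(-14571\right) \frac{1}{-11591}}{Q} + \frac{9250}{12330}} - \frac{1647}{8547} = - \frac{16627}{\frac{\left(-14571\right) \frac{1}{-11591}}{-485} + \frac{9250}{12330}} - \frac{1647}{8547} = - \frac{16627}{\left(-14571\right) \left(- \frac{1}{11591}\right) \left(- \frac{1}{485}\right) + 9250 \cdot \frac{1}{12330}} - \frac{549}{2849} = - \frac{16627}{\frac{14571}{11591} \left(- \frac{1}{485}\right) + \frac{925}{1233}} - \frac{549}{2849} = - \frac{16627}{- \frac{14571}{5621635} + \frac{925}{1233}} - \frac{549}{2849} = - \frac{16627}{\frac{5182046332}{6931475955}} - \frac{549}{2849} = \left(-16627\right) \frac{6931475955}{5182046332} - \frac{549}{2849} = - \frac{115249650703785}{5182046332} - \frac{549}{2849} = - \frac{328349099798519733}{14763649999868}$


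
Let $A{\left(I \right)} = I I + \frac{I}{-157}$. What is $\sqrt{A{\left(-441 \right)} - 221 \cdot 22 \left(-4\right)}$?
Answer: $\frac{\sqrt{5273205158}}{157} \approx 462.53$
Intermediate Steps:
$A{\left(I \right)} = I^{2} - \frac{I}{157}$ ($A{\left(I \right)} = I^{2} + I \left(- \frac{1}{157}\right) = I^{2} - \frac{I}{157}$)
$\sqrt{A{\left(-441 \right)} - 221 \cdot 22 \left(-4\right)} = \sqrt{- 441 \left(- \frac{1}{157} - 441\right) - 221 \cdot 22 \left(-4\right)} = \sqrt{\left(-441\right) \left(- \frac{69238}{157}\right) - -19448} = \sqrt{\frac{30533958}{157} + 19448} = \sqrt{\frac{33587294}{157}} = \frac{\sqrt{5273205158}}{157}$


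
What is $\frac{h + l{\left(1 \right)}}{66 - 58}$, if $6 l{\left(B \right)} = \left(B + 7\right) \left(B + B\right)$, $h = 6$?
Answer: $\frac{13}{12} \approx 1.0833$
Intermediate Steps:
$l{\left(B \right)} = \frac{B \left(7 + B\right)}{3}$ ($l{\left(B \right)} = \frac{\left(B + 7\right) \left(B + B\right)}{6} = \frac{\left(7 + B\right) 2 B}{6} = \frac{2 B \left(7 + B\right)}{6} = \frac{B \left(7 + B\right)}{3}$)
$\frac{h + l{\left(1 \right)}}{66 - 58} = \frac{6 + \frac{1}{3} \cdot 1 \left(7 + 1\right)}{66 - 58} = \frac{6 + \frac{1}{3} \cdot 1 \cdot 8}{8} = \frac{6 + \frac{8}{3}}{8} = \frac{1}{8} \cdot \frac{26}{3} = \frac{13}{12}$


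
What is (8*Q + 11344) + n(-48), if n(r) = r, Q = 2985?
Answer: 35176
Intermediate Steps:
(8*Q + 11344) + n(-48) = (8*2985 + 11344) - 48 = (23880 + 11344) - 48 = 35224 - 48 = 35176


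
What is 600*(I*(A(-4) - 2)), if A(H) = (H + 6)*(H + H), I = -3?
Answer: 32400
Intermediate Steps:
A(H) = 2*H*(6 + H) (A(H) = (6 + H)*(2*H) = 2*H*(6 + H))
600*(I*(A(-4) - 2)) = 600*(-3*(2*(-4)*(6 - 4) - 2)) = 600*(-3*(2*(-4)*2 - 2)) = 600*(-3*(-16 - 2)) = 600*(-3*(-18)) = 600*54 = 32400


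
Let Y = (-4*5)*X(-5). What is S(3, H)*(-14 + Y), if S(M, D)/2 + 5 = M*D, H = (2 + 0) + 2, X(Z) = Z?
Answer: 1204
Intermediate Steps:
H = 4 (H = 2 + 2 = 4)
S(M, D) = -10 + 2*D*M (S(M, D) = -10 + 2*(M*D) = -10 + 2*(D*M) = -10 + 2*D*M)
Y = 100 (Y = -4*5*(-5) = -20*(-5) = 100)
S(3, H)*(-14 + Y) = (-10 + 2*4*3)*(-14 + 100) = (-10 + 24)*86 = 14*86 = 1204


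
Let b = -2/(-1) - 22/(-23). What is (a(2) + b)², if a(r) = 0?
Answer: 4624/529 ≈ 8.7410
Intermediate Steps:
b = 68/23 (b = -2*(-1) - 22*(-1/23) = 2 + 22/23 = 68/23 ≈ 2.9565)
(a(2) + b)² = (0 + 68/23)² = (68/23)² = 4624/529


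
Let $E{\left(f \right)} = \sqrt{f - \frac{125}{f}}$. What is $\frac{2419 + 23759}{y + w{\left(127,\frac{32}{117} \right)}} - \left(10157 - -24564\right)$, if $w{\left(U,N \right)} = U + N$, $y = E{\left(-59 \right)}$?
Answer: $\frac{- 8124714 \sqrt{49501} + 30324087515 i}{- 878569 i + 234 \sqrt{49501}} \approx -34516.0 - 12.146 i$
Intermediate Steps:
$y = \frac{2 i \sqrt{49501}}{59}$ ($y = \sqrt{-59 - \frac{125}{-59}} = \sqrt{-59 - - \frac{125}{59}} = \sqrt{-59 + \frac{125}{59}} = \sqrt{- \frac{3356}{59}} = \frac{2 i \sqrt{49501}}{59} \approx 7.542 i$)
$w{\left(U,N \right)} = N + U$
$\frac{2419 + 23759}{y + w{\left(127,\frac{32}{117} \right)}} - \left(10157 - -24564\right) = \frac{2419 + 23759}{\frac{2 i \sqrt{49501}}{59} + \left(\frac{32}{117} + 127\right)} - \left(10157 - -24564\right) = \frac{26178}{\frac{2 i \sqrt{49501}}{59} + \left(32 \cdot \frac{1}{117} + 127\right)} - \left(10157 + 24564\right) = \frac{26178}{\frac{2 i \sqrt{49501}}{59} + \left(\frac{32}{117} + 127\right)} - 34721 = \frac{26178}{\frac{2 i \sqrt{49501}}{59} + \frac{14891}{117}} - 34721 = \frac{26178}{\frac{14891}{117} + \frac{2 i \sqrt{49501}}{59}} - 34721 = -34721 + \frac{26178}{\frac{14891}{117} + \frac{2 i \sqrt{49501}}{59}}$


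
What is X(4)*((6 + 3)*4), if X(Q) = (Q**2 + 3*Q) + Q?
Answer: 1152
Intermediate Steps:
X(Q) = Q**2 + 4*Q
X(4)*((6 + 3)*4) = (4*(4 + 4))*((6 + 3)*4) = (4*8)*(9*4) = 32*36 = 1152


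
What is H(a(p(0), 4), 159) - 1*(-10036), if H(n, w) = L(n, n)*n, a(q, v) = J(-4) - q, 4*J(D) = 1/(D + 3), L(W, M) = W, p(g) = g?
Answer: 160577/16 ≈ 10036.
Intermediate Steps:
J(D) = 1/(4*(3 + D)) (J(D) = 1/(4*(D + 3)) = 1/(4*(3 + D)))
a(q, v) = -¼ - q (a(q, v) = 1/(4*(3 - 4)) - q = (¼)/(-1) - q = (¼)*(-1) - q = -¼ - q)
H(n, w) = n² (H(n, w) = n*n = n²)
H(a(p(0), 4), 159) - 1*(-10036) = (-¼ - 1*0)² - 1*(-10036) = (-¼ + 0)² + 10036 = (-¼)² + 10036 = 1/16 + 10036 = 160577/16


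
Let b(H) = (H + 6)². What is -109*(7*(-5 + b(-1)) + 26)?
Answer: -18094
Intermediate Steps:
b(H) = (6 + H)²
-109*(7*(-5 + b(-1)) + 26) = -109*(7*(-5 + (6 - 1)²) + 26) = -109*(7*(-5 + 5²) + 26) = -109*(7*(-5 + 25) + 26) = -109*(7*20 + 26) = -109*(140 + 26) = -109*166 = -18094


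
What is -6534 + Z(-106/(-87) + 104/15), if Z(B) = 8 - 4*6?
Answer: -6550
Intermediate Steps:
Z(B) = -16 (Z(B) = 8 - 24 = -16)
-6534 + Z(-106/(-87) + 104/15) = -6534 - 16 = -6550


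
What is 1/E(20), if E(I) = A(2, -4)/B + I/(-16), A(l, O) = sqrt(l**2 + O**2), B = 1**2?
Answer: 4/59 + 32*sqrt(5)/295 ≈ 0.31035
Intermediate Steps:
B = 1
A(l, O) = sqrt(O**2 + l**2)
E(I) = 2*sqrt(5) - I/16 (E(I) = sqrt((-4)**2 + 2**2)/1 + I/(-16) = sqrt(16 + 4)*1 + I*(-1/16) = sqrt(20)*1 - I/16 = (2*sqrt(5))*1 - I/16 = 2*sqrt(5) - I/16)
1/E(20) = 1/(2*sqrt(5) - 1/16*20) = 1/(2*sqrt(5) - 5/4) = 1/(-5/4 + 2*sqrt(5))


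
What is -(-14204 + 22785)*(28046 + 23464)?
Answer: -442007310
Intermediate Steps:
-(-14204 + 22785)*(28046 + 23464) = -8581*51510 = -1*442007310 = -442007310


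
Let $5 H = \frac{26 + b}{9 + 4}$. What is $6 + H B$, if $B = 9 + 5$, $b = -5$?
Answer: $\frac{684}{65} \approx 10.523$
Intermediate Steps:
$H = \frac{21}{65}$ ($H = \frac{\left(26 - 5\right) \frac{1}{9 + 4}}{5} = \frac{21 \cdot \frac{1}{13}}{5} = \frac{1}{5} \cdot \frac{21}{13} = \frac{21}{65} \approx 0.32308$)
$B = 14$
$6 + H B = 6 + \frac{21}{65} \cdot 14 = 6 + \frac{294}{65} = \frac{684}{65}$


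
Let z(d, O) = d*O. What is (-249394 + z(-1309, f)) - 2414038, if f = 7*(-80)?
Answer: -1930392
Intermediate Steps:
f = -560
z(d, O) = O*d
(-249394 + z(-1309, f)) - 2414038 = (-249394 - 560*(-1309)) - 2414038 = (-249394 + 733040) - 2414038 = 483646 - 2414038 = -1930392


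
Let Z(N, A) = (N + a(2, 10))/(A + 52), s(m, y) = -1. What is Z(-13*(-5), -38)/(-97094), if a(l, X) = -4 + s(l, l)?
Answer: -15/339829 ≈ -4.4140e-5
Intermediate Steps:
a(l, X) = -5 (a(l, X) = -4 - 1 = -5)
Z(N, A) = (-5 + N)/(52 + A) (Z(N, A) = (N - 5)/(A + 52) = (-5 + N)/(52 + A))
Z(-13*(-5), -38)/(-97094) = ((-5 - 13*(-5))/(52 - 38))/(-97094) = ((-5 + 65)/14)*(-1/97094) = ((1/14)*60)*(-1/97094) = (30/7)*(-1/97094) = -15/339829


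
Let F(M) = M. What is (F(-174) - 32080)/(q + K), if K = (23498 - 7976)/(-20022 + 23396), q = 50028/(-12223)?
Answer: -665083963054/10465467 ≈ -63550.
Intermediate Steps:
q = -50028/12223 (q = 50028*(-1/12223) = -50028/12223 ≈ -4.0929)
K = 7761/1687 (K = 15522/3374 = 15522*(1/3374) = 7761/1687 ≈ 4.6005)
(F(-174) - 32080)/(q + K) = (-174 - 32080)/(-50028/12223 + 7761/1687) = -32254/10465467/20620201 = -32254*20620201/10465467 = -665083963054/10465467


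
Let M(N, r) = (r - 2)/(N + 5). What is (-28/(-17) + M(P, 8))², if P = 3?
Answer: 26569/4624 ≈ 5.7459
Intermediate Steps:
M(N, r) = (-2 + r)/(5 + N)
(-28/(-17) + M(P, 8))² = (-28/(-17) + (-2 + 8)/(5 + 3))² = (-28*(-1/17) + 6/8)² = (28/17 + (⅛)*6)² = (28/17 + ¾)² = (163/68)² = 26569/4624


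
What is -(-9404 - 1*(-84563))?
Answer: -75159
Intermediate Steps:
-(-9404 - 1*(-84563)) = -(-9404 + 84563) = -1*75159 = -75159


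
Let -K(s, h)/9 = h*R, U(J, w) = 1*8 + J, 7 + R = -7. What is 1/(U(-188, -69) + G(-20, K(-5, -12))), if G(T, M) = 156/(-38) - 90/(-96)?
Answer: -304/55683 ≈ -0.0054595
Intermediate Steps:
R = -14 (R = -7 - 7 = -14)
U(J, w) = 8 + J
K(s, h) = 126*h (K(s, h) = -9*h*(-14) = -(-126)*h = 126*h)
G(T, M) = -963/304 (G(T, M) = 156*(-1/38) - 90*(-1/96) = -78/19 + 15/16 = -963/304)
1/(U(-188, -69) + G(-20, K(-5, -12))) = 1/((8 - 188) - 963/304) = 1/(-180 - 963/304) = 1/(-55683/304) = -304/55683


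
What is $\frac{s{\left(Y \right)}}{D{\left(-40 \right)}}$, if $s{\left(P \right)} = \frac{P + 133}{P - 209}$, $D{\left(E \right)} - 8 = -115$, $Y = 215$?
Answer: $- \frac{58}{107} \approx -0.54206$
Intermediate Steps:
$D{\left(E \right)} = -107$ ($D{\left(E \right)} = 8 - 115 = -107$)
$s{\left(P \right)} = \frac{133 + P}{-209 + P}$
$\frac{s{\left(Y \right)}}{D{\left(-40 \right)}} = \frac{\frac{1}{-209 + 215} \left(133 + 215\right)}{-107} = \frac{1}{6} \cdot 348 \left(- \frac{1}{107}\right) = 58 \left(- \frac{1}{107}\right) = - \frac{58}{107}$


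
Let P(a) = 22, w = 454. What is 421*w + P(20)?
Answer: 191156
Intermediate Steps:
421*w + P(20) = 421*454 + 22 = 191134 + 22 = 191156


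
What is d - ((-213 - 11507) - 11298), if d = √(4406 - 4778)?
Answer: 23018 + 2*I*√93 ≈ 23018.0 + 19.287*I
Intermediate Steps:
d = 2*I*√93 (d = √(-372) = 2*I*√93 ≈ 19.287*I)
d - ((-213 - 11507) - 11298) = 2*I*√93 - ((-213 - 11507) - 11298) = 2*I*√93 - (-11720 - 11298) = 2*I*√93 - 1*(-23018) = 2*I*√93 + 23018 = 23018 + 2*I*√93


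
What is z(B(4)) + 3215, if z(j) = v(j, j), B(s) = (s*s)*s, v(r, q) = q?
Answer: 3279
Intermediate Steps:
B(s) = s**3 (B(s) = s**2*s = s**3)
z(j) = j
z(B(4)) + 3215 = 4**3 + 3215 = 64 + 3215 = 3279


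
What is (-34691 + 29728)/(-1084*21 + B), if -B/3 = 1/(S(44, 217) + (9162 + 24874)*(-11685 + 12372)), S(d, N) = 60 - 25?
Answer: 116048672621/532285307991 ≈ 0.21802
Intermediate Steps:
S(d, N) = 35
B = -3/23382767 (B = -3/(35 + (9162 + 24874)*(-11685 + 12372)) = -3/(35 + 34036*687) = -3/(35 + 23382732) = -3/23382767 ≈ -1.2830e-7)
(-34691 + 29728)/(-1084*21 + B) = (-34691 + 29728)/(-1084*21 - 3/23382767) = -4963/(-22764 - 3/23382767) = -4963/(-532285307991/23382767) = -4963*(-23382767/532285307991) = 116048672621/532285307991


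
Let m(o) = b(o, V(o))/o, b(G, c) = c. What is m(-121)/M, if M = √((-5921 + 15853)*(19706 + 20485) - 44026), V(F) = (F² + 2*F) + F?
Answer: -59*√399132986/199566493 ≈ -0.0059064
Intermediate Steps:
V(F) = F² + 3*F
m(o) = 3 + o (m(o) = (o*(3 + o))/o = 3 + o)
M = √399132986 (M = √(9932*40191 - 44026) = √(399177012 - 44026) = √399132986 ≈ 19978.)
m(-121)/M = (3 - 121)/(√399132986) = -59*√399132986/199566493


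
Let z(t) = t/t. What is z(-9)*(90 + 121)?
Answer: 211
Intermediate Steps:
z(t) = 1
z(-9)*(90 + 121) = 1*(90 + 121) = 1*211 = 211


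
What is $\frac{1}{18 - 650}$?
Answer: $- \frac{1}{632} \approx -0.0015823$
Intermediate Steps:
$\frac{1}{18 - 650} = \frac{1}{-632} = - \frac{1}{632}$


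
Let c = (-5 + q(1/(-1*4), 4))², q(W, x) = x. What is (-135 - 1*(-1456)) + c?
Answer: 1322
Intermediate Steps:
c = 1 (c = (-5 + 4)² = (-1)² = 1)
(-135 - 1*(-1456)) + c = (-135 - 1*(-1456)) + 1 = (-135 + 1456) + 1 = 1321 + 1 = 1322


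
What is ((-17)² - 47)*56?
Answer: 13552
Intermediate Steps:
((-17)² - 47)*56 = (289 - 47)*56 = 242*56 = 13552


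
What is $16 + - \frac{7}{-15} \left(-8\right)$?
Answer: $\frac{184}{15} \approx 12.267$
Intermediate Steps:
$16 + - \frac{7}{-15} \left(-8\right) = 16 + \left(-7\right) \left(- \frac{1}{15}\right) \left(-8\right) = 16 + \frac{7}{15} \left(-8\right) = 16 - \frac{56}{15} = \frac{184}{15}$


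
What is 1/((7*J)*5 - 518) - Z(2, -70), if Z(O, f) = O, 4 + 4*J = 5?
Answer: -4078/2037 ≈ -2.0020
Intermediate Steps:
J = ¼ (J = -1 + (¼)*5 = -1 + 5/4 = ¼ ≈ 0.25000)
1/((7*J)*5 - 518) - Z(2, -70) = 1/((7*(¼))*5 - 518) - 1*2 = 1/((7/4)*5 - 518) - 2 = 1/(35/4 - 518) - 2 = 1/(-2037/4) - 2 = -4/2037 - 2 = -4078/2037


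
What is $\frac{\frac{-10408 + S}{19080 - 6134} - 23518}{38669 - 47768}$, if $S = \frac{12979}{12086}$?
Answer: $\frac{408875335613}{158186474916} \approx 2.5848$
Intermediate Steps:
$S = \frac{12979}{12086}$ ($S = 12979 \cdot \frac{1}{12086} = \frac{12979}{12086} \approx 1.0739$)
$\frac{\frac{-10408 + S}{19080 - 6134} - 23518}{38669 - 47768} = \frac{\frac{-10408 + \frac{12979}{12086}}{19080 - 6134} - 23518}{38669 - 47768} = \frac{- \frac{125778109}{12086 \cdot 12946} - 23518}{-9099} = \left(\left(- \frac{125778109}{12086}\right) \frac{1}{12946} - 23518\right) \left(- \frac{1}{9099}\right) = \left(- \frac{125778109}{156465356} - 23518\right) \left(- \frac{1}{9099}\right) = \left(- \frac{3679878020517}{156465356}\right) \left(- \frac{1}{9099}\right) = \frac{408875335613}{158186474916}$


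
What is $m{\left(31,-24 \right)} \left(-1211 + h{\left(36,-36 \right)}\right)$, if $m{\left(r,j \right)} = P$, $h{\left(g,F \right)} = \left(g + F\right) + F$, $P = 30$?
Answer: $-37410$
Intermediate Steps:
$h{\left(g,F \right)} = g + 2 F$ ($h{\left(g,F \right)} = \left(F + g\right) + F = g + 2 F$)
$m{\left(r,j \right)} = 30$
$m{\left(31,-24 \right)} \left(-1211 + h{\left(36,-36 \right)}\right) = 30 \left(-1211 + \left(36 + 2 \left(-36\right)\right)\right) = 30 \left(-1211 + \left(36 - 72\right)\right) = 30 \left(-1211 - 36\right) = 30 \left(-1247\right) = -37410$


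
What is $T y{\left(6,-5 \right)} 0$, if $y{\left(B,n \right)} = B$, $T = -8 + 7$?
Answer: $0$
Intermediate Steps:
$T = -1$
$T y{\left(6,-5 \right)} 0 = \left(-1\right) 6 \cdot 0 = \left(-6\right) 0 = 0$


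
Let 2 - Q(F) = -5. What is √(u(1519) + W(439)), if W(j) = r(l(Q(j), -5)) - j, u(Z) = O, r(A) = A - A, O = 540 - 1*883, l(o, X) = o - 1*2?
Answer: I*√782 ≈ 27.964*I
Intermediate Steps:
Q(F) = 7 (Q(F) = 2 - 1*(-5) = 2 + 5 = 7)
l(o, X) = -2 + o (l(o, X) = o - 2 = -2 + o)
O = -343 (O = 540 - 883 = -343)
r(A) = 0
u(Z) = -343
W(j) = -j (W(j) = 0 - j = -j)
√(u(1519) + W(439)) = √(-343 - 1*439) = √(-343 - 439) = √(-782) = I*√782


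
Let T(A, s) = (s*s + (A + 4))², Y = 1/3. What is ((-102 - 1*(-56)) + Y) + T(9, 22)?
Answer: 740890/3 ≈ 2.4696e+5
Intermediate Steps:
Y = ⅓ ≈ 0.33333
T(A, s) = (4 + A + s²)² (T(A, s) = (s² + (4 + A))² = (4 + A + s²)²)
((-102 - 1*(-56)) + Y) + T(9, 22) = ((-102 - 1*(-56)) + ⅓) + (4 + 9 + 22²)² = ((-102 + 56) + ⅓) + (4 + 9 + 484)² = (-46 + ⅓) + 497² = -137/3 + 247009 = 740890/3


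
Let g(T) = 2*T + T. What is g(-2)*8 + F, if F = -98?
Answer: -146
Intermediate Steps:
g(T) = 3*T
g(-2)*8 + F = (3*(-2))*8 - 98 = -6*8 - 98 = -48 - 98 = -146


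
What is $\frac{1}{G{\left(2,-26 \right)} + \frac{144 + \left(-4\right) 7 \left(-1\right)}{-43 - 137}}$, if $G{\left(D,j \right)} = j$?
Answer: $- \frac{45}{1213} \approx -0.037098$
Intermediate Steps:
$\frac{1}{G{\left(2,-26 \right)} + \frac{144 + \left(-4\right) 7 \left(-1\right)}{-43 - 137}} = \frac{1}{-26 + \frac{144 + \left(-4\right) 7 \left(-1\right)}{-43 - 137}} = \frac{1}{-26 + \frac{144 - -28}{-180}} = \frac{1}{-26 + \left(144 + 28\right) \left(- \frac{1}{180}\right)} = \frac{1}{-26 + 172 \left(- \frac{1}{180}\right)} = \frac{1}{-26 - \frac{43}{45}} = \frac{1}{- \frac{1213}{45}} = - \frac{45}{1213}$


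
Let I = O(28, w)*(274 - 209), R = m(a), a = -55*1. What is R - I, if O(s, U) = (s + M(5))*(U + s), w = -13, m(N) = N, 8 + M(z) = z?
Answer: -24430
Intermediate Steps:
M(z) = -8 + z
a = -55
R = -55
O(s, U) = (-3 + s)*(U + s) (O(s, U) = (s + (-8 + 5))*(U + s) = (s - 3)*(U + s) = (-3 + s)*(U + s))
I = 24375 (I = (28² - 3*(-13) - 3*28 - 13*28)*(274 - 209) = (784 + 39 - 84 - 364)*65 = 375*65 = 24375)
R - I = -55 - 1*24375 = -55 - 24375 = -24430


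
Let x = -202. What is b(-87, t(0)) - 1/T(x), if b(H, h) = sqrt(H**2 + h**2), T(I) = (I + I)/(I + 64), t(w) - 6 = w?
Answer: -69/202 + 39*sqrt(5) ≈ 86.865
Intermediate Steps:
t(w) = 6 + w
T(I) = 2*I/(64 + I) (T(I) = (2*I)/(64 + I) = 2*I/(64 + I))
b(-87, t(0)) - 1/T(x) = sqrt((-87)**2 + (6 + 0)**2) - 1/(2*(-202)/(64 - 202)) = sqrt(7569 + 6**2) - 1/(2*(-202)/(-138)) = sqrt(7569 + 36) - 1/(2*(-202)*(-1/138)) = sqrt(7605) - 1/202/69 = 39*sqrt(5) - 1*69/202 = 39*sqrt(5) - 69/202 = -69/202 + 39*sqrt(5)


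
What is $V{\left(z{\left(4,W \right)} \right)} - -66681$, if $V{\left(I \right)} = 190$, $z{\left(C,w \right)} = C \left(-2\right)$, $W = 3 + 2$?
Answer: $66871$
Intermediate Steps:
$W = 5$
$z{\left(C,w \right)} = - 2 C$
$V{\left(z{\left(4,W \right)} \right)} - -66681 = 190 - -66681 = 190 + \left(66830 - 149\right) = 190 + 66681 = 66871$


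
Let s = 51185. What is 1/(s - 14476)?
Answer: 1/36709 ≈ 2.7241e-5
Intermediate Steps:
1/(s - 14476) = 1/(51185 - 14476) = 1/36709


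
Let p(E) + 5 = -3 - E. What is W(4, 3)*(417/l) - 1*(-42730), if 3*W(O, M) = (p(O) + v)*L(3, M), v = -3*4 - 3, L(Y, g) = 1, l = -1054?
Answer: 45041173/1054 ≈ 42734.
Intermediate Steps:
p(E) = -8 - E (p(E) = -5 + (-3 - E) = -8 - E)
v = -15 (v = -12 - 3 = -15)
W(O, M) = -23/3 - O/3 (W(O, M) = (((-8 - O) - 15)*1)/3 = ((-23 - O)*1)/3 = (-23 - O)/3 = -23/3 - O/3)
W(4, 3)*(417/l) - 1*(-42730) = (-23/3 - ⅓*4)*(417/(-1054)) - 1*(-42730) = (-23/3 - 4/3)*(417*(-1/1054)) + 42730 = -9*(-417/1054) + 42730 = 3753/1054 + 42730 = 45041173/1054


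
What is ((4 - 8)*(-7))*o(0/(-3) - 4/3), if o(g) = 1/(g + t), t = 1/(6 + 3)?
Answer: -252/11 ≈ -22.909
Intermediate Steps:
t = ⅑ (t = 1/9 = ⅑ ≈ 0.11111)
o(g) = 1/(⅑ + g) (o(g) = 1/(g + ⅑) = 1/(⅑ + g))
((4 - 8)*(-7))*o(0/(-3) - 4/3) = ((4 - 8)*(-7))*(9/(1 + 9*(0/(-3) - 4/3))) = (-4*(-7))*(9/(1 + 9*(0*(-⅓) - 4*⅓))) = 28*(9/(1 + 9*(0 - 4/3))) = 28*(9/(1 + 9*(-4/3))) = 28*(9/(1 - 12)) = 28*(9/(-11)) = 28*(9*(-1/11)) = 28*(-9/11) = -252/11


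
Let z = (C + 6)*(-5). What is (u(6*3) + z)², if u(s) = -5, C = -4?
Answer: 225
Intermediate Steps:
z = -10 (z = (-4 + 6)*(-5) = 2*(-5) = -10)
(u(6*3) + z)² = (-5 - 10)² = (-15)² = 225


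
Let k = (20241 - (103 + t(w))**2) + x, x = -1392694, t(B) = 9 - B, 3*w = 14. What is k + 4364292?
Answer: 26822867/9 ≈ 2.9803e+6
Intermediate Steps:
w = 14/3 (w = (1/3)*14 = 14/3 ≈ 4.6667)
k = -12455761/9 (k = (20241 - (103 + (9 - 1*14/3))**2) - 1392694 = (20241 - (103 + (9 - 14/3))**2) - 1392694 = (20241 - (103 + 13/3)**2) - 1392694 = (20241 - (322/3)**2) - 1392694 = (20241 - 1*103684/9) - 1392694 = (20241 - 103684/9) - 1392694 = 78485/9 - 1392694 = -12455761/9 ≈ -1.3840e+6)
k + 4364292 = -12455761/9 + 4364292 = 26822867/9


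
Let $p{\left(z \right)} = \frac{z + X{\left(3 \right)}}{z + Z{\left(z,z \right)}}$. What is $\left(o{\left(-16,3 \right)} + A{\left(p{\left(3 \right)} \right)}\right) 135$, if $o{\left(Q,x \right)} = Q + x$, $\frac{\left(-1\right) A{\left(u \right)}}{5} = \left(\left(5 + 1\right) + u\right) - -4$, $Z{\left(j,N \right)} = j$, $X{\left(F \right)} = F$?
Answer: $-9180$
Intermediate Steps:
$p{\left(z \right)} = \frac{3 + z}{2 z}$ ($p{\left(z \right)} = \frac{z + 3}{z + z} = \frac{3 + z}{2 z}$)
$A{\left(u \right)} = -50 - 5 u$ ($A{\left(u \right)} = - 5 \left(\left(\left(5 + 1\right) + u\right) - -4\right) = - 5 \left(\left(6 + u\right) + 4\right) = - 5 \left(10 + u\right) = -50 - 5 u$)
$\left(o{\left(-16,3 \right)} + A{\left(p{\left(3 \right)} \right)}\right) 135 = \left(\left(-16 + 3\right) - \left(50 + 5 \frac{3 + 3}{2 \cdot 3}\right)\right) 135 = \left(-13 - \left(50 + 5 \cdot \frac{1}{2} \cdot \frac{1}{3} \cdot 6\right)\right) 135 = \left(-13 - 55\right) 135 = \left(-68\right) 135 = -9180$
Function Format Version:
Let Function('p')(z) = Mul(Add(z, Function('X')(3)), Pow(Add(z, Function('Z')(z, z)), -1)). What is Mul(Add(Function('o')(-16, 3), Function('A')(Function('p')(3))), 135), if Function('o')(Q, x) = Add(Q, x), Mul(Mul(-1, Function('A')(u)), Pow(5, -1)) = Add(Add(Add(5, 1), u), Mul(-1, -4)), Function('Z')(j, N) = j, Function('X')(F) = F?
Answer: -9180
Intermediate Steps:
Function('p')(z) = Mul(Rational(1, 2), Pow(z, -1), Add(3, z)) (Function('p')(z) = Mul(Add(z, 3), Pow(Add(z, z), -1)) = Mul(Add(3, z), Pow(Mul(2, z), -1)) = Mul(Add(3, z), Mul(Rational(1, 2), Pow(z, -1))) = Mul(Rational(1, 2), Pow(z, -1), Add(3, z)))
Function('A')(u) = Add(-50, Mul(-5, u)) (Function('A')(u) = Mul(-5, Add(Add(Add(5, 1), u), Mul(-1, -4))) = Mul(-5, Add(Add(6, u), 4)) = Mul(-5, Add(10, u)) = Add(-50, Mul(-5, u)))
Mul(Add(Function('o')(-16, 3), Function('A')(Function('p')(3))), 135) = Mul(Add(Add(-16, 3), Add(-50, Mul(-5, Mul(Rational(1, 2), Pow(3, -1), Add(3, 3))))), 135) = Mul(Add(-13, Add(-50, Mul(-5, Mul(Rational(1, 2), Rational(1, 3), 6)))), 135) = Mul(Add(-13, Add(-50, Mul(-5, 1))), 135) = Mul(Add(-13, Add(-50, -5)), 135) = Mul(Add(-13, -55), 135) = Mul(-68, 135) = -9180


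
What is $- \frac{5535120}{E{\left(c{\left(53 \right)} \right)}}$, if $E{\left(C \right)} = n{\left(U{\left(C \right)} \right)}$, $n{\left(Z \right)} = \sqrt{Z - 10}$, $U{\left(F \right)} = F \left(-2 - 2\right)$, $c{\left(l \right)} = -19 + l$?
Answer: $\frac{2767560 i \sqrt{146}}{73} \approx 4.5809 \cdot 10^{5} i$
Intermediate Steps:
$U{\left(F \right)} = - 4 F$ ($U{\left(F \right)} = F \left(-4\right) = - 4 F$)
$n{\left(Z \right)} = \sqrt{-10 + Z}$
$E{\left(C \right)} = \sqrt{-10 - 4 C}$
$- \frac{5535120}{E{\left(c{\left(53 \right)} \right)}} = - \frac{5535120}{\sqrt{-10 - 4 \left(-19 + 53\right)}} = - \frac{5535120}{\sqrt{-10 - 136}} = - \frac{5535120}{\sqrt{-146}} = - \frac{5535120}{i \sqrt{146}} = - 5535120 \left(- \frac{i \sqrt{146}}{146}\right) = \frac{2767560 i \sqrt{146}}{73}$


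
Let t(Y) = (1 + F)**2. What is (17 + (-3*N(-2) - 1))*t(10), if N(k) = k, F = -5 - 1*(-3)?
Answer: 22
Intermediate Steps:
F = -2 (F = -5 + 3 = -2)
t(Y) = 1 (t(Y) = (1 - 2)**2 = (-1)**2 = 1)
(17 + (-3*N(-2) - 1))*t(10) = (17 + (-3*(-2) - 1))*1 = (17 + (6 - 1))*1 = (17 + 5)*1 = 22*1 = 22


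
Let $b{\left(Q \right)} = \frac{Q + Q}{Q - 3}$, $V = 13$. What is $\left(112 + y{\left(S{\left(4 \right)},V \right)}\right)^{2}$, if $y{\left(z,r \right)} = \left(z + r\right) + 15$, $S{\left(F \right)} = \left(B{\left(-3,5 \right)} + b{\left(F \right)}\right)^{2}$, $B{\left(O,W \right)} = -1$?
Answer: $35721$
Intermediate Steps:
$b{\left(Q \right)} = \frac{2 Q}{-3 + Q}$
$S{\left(F \right)} = \left(-1 + \frac{2 F}{-3 + F}\right)^{2}$
$y{\left(z,r \right)} = 15 + r + z$ ($y{\left(z,r \right)} = \left(r + z\right) + 15 = 15 + r + z$)
$\left(112 + y{\left(S{\left(4 \right)},V \right)}\right)^{2} = \left(112 + \left(15 + 13 + \frac{\left(3 + 4\right)^{2}}{\left(-3 + 4\right)^{2}}\right)\right)^{2} = \left(112 + \left(15 + 13 + 1^{-2} \cdot 7^{2}\right)\right)^{2} = \left(112 + \left(15 + 13 + 1 \cdot 49\right)\right)^{2} = \left(112 + \left(15 + 13 + 49\right)\right)^{2} = \left(112 + 77\right)^{2} = 189^{2} = 35721$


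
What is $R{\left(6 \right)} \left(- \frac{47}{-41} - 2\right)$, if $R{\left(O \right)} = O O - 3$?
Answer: $- \frac{1155}{41} \approx -28.171$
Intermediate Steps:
$R{\left(O \right)} = -3 + O^{2}$ ($R{\left(O \right)} = O^{2} - 3 = -3 + O^{2}$)
$R{\left(6 \right)} \left(- \frac{47}{-41} - 2\right) = \left(-3 + 6^{2}\right) \left(- \frac{47}{-41} - 2\right) = \left(-3 + 36\right) \left(\left(-47\right) \left(- \frac{1}{41}\right) - 2\right) = 33 \left(\frac{47}{41} - 2\right) = 33 \left(- \frac{35}{41}\right) = - \frac{1155}{41}$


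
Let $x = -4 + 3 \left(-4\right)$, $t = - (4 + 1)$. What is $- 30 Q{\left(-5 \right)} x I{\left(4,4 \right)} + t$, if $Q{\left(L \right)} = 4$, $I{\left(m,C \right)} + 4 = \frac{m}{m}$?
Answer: $-5765$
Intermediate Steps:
$I{\left(m,C \right)} = -3$ ($I{\left(m,C \right)} = -4 + \frac{m}{m} = -4 + 1 = -3$)
$t = -5$ ($t = \left(-1\right) 5 = -5$)
$x = -16$ ($x = -4 - 12 = -16$)
$- 30 Q{\left(-5 \right)} x I{\left(4,4 \right)} + t = - 30 \cdot 4 \left(-16\right) \left(-3\right) - 5 = - 30 \left(\left(-64\right) \left(-3\right)\right) - 5 = \left(-30\right) 192 - 5 = -5760 - 5 = -5765$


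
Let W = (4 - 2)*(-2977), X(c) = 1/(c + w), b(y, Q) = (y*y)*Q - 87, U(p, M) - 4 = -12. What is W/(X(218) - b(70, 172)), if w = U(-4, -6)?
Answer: 1250340/176969729 ≈ 0.0070653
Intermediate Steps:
U(p, M) = -8 (U(p, M) = 4 - 12 = -8)
w = -8
b(y, Q) = -87 + Q*y² (b(y, Q) = y²*Q - 87 = Q*y² - 87 = -87 + Q*y²)
X(c) = 1/(-8 + c) (X(c) = 1/(c - 8) = 1/(-8 + c))
W = -5954 (W = 2*(-2977) = -5954)
W/(X(218) - b(70, 172)) = -5954/(1/(-8 + 218) - (-87 + 172*70²)) = -5954/(1/210 - (-87 + 172*4900)) = -5954/(1/210 - (-87 + 842800)) = -5954/(1/210 - 1*842713) = -5954/(1/210 - 842713) = -5954/(-176969729/210) = -5954*(-210/176969729) = 1250340/176969729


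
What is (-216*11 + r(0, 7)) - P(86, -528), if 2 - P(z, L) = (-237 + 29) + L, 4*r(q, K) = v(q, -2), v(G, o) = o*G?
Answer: -3114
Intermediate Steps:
v(G, o) = G*o
r(q, K) = -q/2 (r(q, K) = (q*(-2))/4 = (-2*q)/4 = -q/2)
P(z, L) = 210 - L (P(z, L) = 2 - ((-237 + 29) + L) = 2 - (-208 + L) = 2 + (208 - L) = 210 - L)
(-216*11 + r(0, 7)) - P(86, -528) = (-216*11 - 1/2*0) - (210 - 1*(-528)) = (-2376 + 0) - (210 + 528) = -2376 - 1*738 = -2376 - 738 = -3114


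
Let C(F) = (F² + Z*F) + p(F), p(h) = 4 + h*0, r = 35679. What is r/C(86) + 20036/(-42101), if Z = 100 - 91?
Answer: 1338347315/344133574 ≈ 3.8890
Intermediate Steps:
p(h) = 4 (p(h) = 4 + 0 = 4)
Z = 9
C(F) = 4 + F² + 9*F (C(F) = (F² + 9*F) + 4 = 4 + F² + 9*F)
r/C(86) + 20036/(-42101) = 35679/(4 + 86² + 9*86) + 20036/(-42101) = 35679/(4 + 7396 + 774) + 20036*(-1/42101) = 35679/8174 - 20036/42101 = 1338347315/344133574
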